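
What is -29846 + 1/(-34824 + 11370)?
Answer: -700008085/23454 ≈ -29846.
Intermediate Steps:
-29846 + 1/(-34824 + 11370) = -29846 + 1/(-23454) = -29846 - 1/23454 = -700008085/23454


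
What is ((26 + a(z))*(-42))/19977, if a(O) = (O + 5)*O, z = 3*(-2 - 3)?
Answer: -2464/6659 ≈ -0.37003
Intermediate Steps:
z = -15 (z = 3*(-5) = -15)
a(O) = O*(5 + O) (a(O) = (5 + O)*O = O*(5 + O))
((26 + a(z))*(-42))/19977 = ((26 - 15*(5 - 15))*(-42))/19977 = ((26 - 15*(-10))*(-42))*(1/19977) = ((26 + 150)*(-42))*(1/19977) = (176*(-42))*(1/19977) = -7392*1/19977 = -2464/6659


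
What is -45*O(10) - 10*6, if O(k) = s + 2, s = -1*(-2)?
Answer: -240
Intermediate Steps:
s = 2
O(k) = 4 (O(k) = 2 + 2 = 4)
-45*O(10) - 10*6 = -45*4 - 10*6 = -180 - 60 = -240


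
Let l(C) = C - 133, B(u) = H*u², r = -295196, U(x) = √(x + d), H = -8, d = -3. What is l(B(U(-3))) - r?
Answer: 295111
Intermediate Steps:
U(x) = √(-3 + x) (U(x) = √(x - 3) = √(-3 + x))
B(u) = -8*u²
l(C) = -133 + C
l(B(U(-3))) - r = (-133 - 8*(√(-3 - 3))²) - 1*(-295196) = (-133 - 8*(√(-6))²) + 295196 = (-133 - 8*(I*√6)²) + 295196 = (-133 - 8*(-6)) + 295196 = (-133 + 48) + 295196 = -85 + 295196 = 295111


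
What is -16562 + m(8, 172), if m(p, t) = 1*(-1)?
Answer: -16563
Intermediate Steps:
m(p, t) = -1
-16562 + m(8, 172) = -16562 - 1 = -16563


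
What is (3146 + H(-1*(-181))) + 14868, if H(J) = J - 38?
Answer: 18157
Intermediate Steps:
H(J) = -38 + J
(3146 + H(-1*(-181))) + 14868 = (3146 + (-38 - 1*(-181))) + 14868 = (3146 + (-38 + 181)) + 14868 = (3146 + 143) + 14868 = 3289 + 14868 = 18157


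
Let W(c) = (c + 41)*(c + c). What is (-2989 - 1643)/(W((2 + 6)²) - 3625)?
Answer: -4632/9815 ≈ -0.47193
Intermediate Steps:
W(c) = 2*c*(41 + c) (W(c) = (41 + c)*(2*c) = 2*c*(41 + c))
(-2989 - 1643)/(W((2 + 6)²) - 3625) = (-2989 - 1643)/(2*(2 + 6)²*(41 + (2 + 6)²) - 3625) = -4632/(2*8²*(41 + 8²) - 3625) = -4632/(2*64*(41 + 64) - 3625) = -4632/(2*64*105 - 3625) = -4632/(13440 - 3625) = -4632/9815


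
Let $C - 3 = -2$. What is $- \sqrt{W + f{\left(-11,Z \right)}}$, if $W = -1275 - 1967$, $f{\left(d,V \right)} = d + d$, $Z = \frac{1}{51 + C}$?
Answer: $- 8 i \sqrt{51} \approx - 57.131 i$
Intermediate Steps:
$C = 1$ ($C = 3 - 2 = 1$)
$Z = \frac{1}{52}$ ($Z = \frac{1}{51 + 1} = \frac{1}{52} \approx 0.019231$)
$f{\left(d,V \right)} = 2 d$
$W = -3242$
$- \sqrt{W + f{\left(-11,Z \right)}} = - \sqrt{-3242 + 2 \left(-11\right)} = - \sqrt{-3242 - 22} = - \sqrt{-3264} = - 8 i \sqrt{51}$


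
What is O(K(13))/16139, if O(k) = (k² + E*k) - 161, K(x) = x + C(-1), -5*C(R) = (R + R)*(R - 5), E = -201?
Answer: -54481/403475 ≈ -0.13503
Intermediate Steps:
C(R) = -2*R*(-5 + R)/5 (C(R) = -(R + R)*(R - 5)/5 = -2*R*(-5 + R)/5)
K(x) = -12/5 + x (K(x) = x + (⅖)*(-1)*(5 - 1*(-1)) = x + (⅖)*(-1)*(5 + 1) = x + (⅖)*(-1)*6 = x - 12/5 = -12/5 + x)
O(k) = -161 + k² - 201*k (O(k) = (k² - 201*k) - 161 = -161 + k² - 201*k)
O(K(13))/16139 = (-161 + (-12/5 + 13)² - 201*(-12/5 + 13))/16139 = (-161 + (53/5)² - 201*53/5)*(1/16139) = (-161 + 2809/25 - 10653/5)*(1/16139) = -54481/25*1/16139 = -54481/403475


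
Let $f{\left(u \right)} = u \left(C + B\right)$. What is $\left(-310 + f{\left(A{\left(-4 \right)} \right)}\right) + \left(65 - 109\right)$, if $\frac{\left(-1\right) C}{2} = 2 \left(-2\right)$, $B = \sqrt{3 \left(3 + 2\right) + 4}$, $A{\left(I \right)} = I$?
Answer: $-386 - 4 \sqrt{19} \approx -403.44$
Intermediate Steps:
$B = \sqrt{19}$ ($B = \sqrt{3 \cdot 5 + 4} = \sqrt{15 + 4} = \sqrt{19} \approx 4.3589$)
$C = 8$ ($C = - 2 \cdot 2 \left(-2\right) = \left(-2\right) \left(-4\right) = 8$)
$f{\left(u \right)} = u \left(8 + \sqrt{19}\right)$
$\left(-310 + f{\left(A{\left(-4 \right)} \right)}\right) + \left(65 - 109\right) = \left(-310 - 4 \left(8 + \sqrt{19}\right)\right) + \left(65 - 109\right) = \left(-310 - \left(32 + 4 \sqrt{19}\right)\right) - 44 = \left(-342 - 4 \sqrt{19}\right) - 44 = -386 - 4 \sqrt{19}$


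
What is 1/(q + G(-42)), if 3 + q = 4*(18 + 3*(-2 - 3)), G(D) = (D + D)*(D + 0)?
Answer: 1/3537 ≈ 0.00028273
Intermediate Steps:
G(D) = 2*D² (G(D) = (2*D)*D = 2*D²)
q = 9 (q = -3 + 4*(18 + 3*(-2 - 3)) = -3 + 4*(18 + 3*(-5)) = -3 + 4*(18 - 15) = -3 + 4*3 = -3 + 12 = 9)
1/(q + G(-42)) = 1/(9 + 2*(-42)²) = 1/(9 + 2*1764) = 1/(9 + 3528) = 1/3537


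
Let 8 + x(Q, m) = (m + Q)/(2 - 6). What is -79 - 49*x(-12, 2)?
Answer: 381/2 ≈ 190.50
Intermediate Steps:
x(Q, m) = -8 - Q/4 - m/4 (x(Q, m) = -8 + (m + Q)/(2 - 6) = -8 + (Q + m)/(-4) = -8 + (Q + m)*(-¼) = -8 + (-Q/4 - m/4) = -8 - Q/4 - m/4)
-79 - 49*x(-12, 2) = -79 - 49*(-8 - ¼*(-12) - ¼*2) = -79 - 49*(-8 + 3 - ½) = -79 - 49*(-11/2) = -79 + 539/2 = 381/2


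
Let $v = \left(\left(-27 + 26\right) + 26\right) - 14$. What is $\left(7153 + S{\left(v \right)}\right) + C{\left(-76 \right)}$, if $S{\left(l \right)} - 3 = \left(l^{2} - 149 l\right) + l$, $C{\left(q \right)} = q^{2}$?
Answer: $11425$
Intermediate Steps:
$v = 11$ ($v = \left(-1 + 26\right) - 14 = 25 - 14 = 11$)
$S{\left(l \right)} = 3 + l^{2} - 148 l$ ($S{\left(l \right)} = 3 + \left(\left(l^{2} - 149 l\right) + l\right) = 3 + \left(l^{2} - 148 l\right) = 3 + l^{2} - 148 l$)
$\left(7153 + S{\left(v \right)}\right) + C{\left(-76 \right)} = \left(7153 + \left(3 + 11^{2} - 1628\right)\right) + \left(-76\right)^{2} = \left(7153 + \left(3 + 121 - 1628\right)\right) + 5776 = \left(7153 - 1504\right) + 5776 = 5649 + 5776 = 11425$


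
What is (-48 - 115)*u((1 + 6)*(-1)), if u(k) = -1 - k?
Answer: -978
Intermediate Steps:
(-48 - 115)*u((1 + 6)*(-1)) = (-48 - 115)*(-1 - (1 + 6)*(-1)) = -163*(-1 - 7*(-1)) = -163*(-1 - 1*(-7)) = -163*(-1 + 7) = -163*6 = -978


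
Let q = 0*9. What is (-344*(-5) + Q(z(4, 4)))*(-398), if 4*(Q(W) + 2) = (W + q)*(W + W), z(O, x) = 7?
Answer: -693515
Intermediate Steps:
q = 0
Q(W) = -2 + W²/2 (Q(W) = -2 + ((W + 0)*(W + W))/4 = -2 + (W*(2*W))/4 = -2 + (2*W²)/4 = -2 + W²/2)
(-344*(-5) + Q(z(4, 4)))*(-398) = (-344*(-5) + (-2 + (½)*7²))*(-398) = (1720 + (-2 + (½)*49))*(-398) = (1720 + (-2 + 49/2))*(-398) = (1720 + 45/2)*(-398) = (3485/2)*(-398) = -693515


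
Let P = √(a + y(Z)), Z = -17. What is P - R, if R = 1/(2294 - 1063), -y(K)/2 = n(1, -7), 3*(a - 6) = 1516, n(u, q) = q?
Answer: -1/1231 + 2*√1182/3 ≈ 22.919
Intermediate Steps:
a = 1534/3 (a = 6 + (⅓)*1516 = 6 + 1516/3 = 1534/3 ≈ 511.33)
y(K) = 14 (y(K) = -2*(-7) = 14)
R = 1/1231 ≈ 0.00081235
P = 2*√1182/3 (P = √(1534/3 + 14) = √(1576/3) = 2*√1182/3 ≈ 22.920)
P - R = 2*√1182/3 - 1*1/1231 = 2*√1182/3 - 1/1231 = -1/1231 + 2*√1182/3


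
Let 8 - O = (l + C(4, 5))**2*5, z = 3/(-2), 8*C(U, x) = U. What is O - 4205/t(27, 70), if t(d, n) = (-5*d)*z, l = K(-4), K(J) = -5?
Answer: -36941/324 ≈ -114.02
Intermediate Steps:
C(U, x) = U/8
l = -5
z = -3/2 (z = 3*(-1/2) = -3/2 ≈ -1.5000)
t(d, n) = 15*d/2 (t(d, n) = -5*d*(-3/2) = 15*d/2)
O = -373/4 (O = 8 - (-5 + (1/8)*4)**2*5 = 8 - (-5 + 1/2)**2*5 = 8 - (-9/2)**2*5 = 8 - 81*5/4 = 8 - 1*405/4 = 8 - 405/4 = -373/4 ≈ -93.250)
O - 4205/t(27, 70) = -373/4 - 4205/((15/2)*27) = -373/4 - 4205/405/2 = -373/4 - 4205*2/405 = -373/4 - 1682/81 = -36941/324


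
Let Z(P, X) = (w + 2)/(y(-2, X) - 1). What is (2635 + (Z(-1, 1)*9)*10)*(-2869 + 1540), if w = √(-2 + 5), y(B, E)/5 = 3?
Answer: -24633015/7 - 59805*√3/7 ≈ -3.5338e+6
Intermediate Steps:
y(B, E) = 15 (y(B, E) = 5*3 = 15)
w = √3 ≈ 1.7320
Z(P, X) = ⅐ + √3/14 (Z(P, X) = (√3 + 2)/(15 - 1) = (2 + √3)/14 = (2 + √3)*(1/14) = ⅐ + √3/14)
(2635 + (Z(-1, 1)*9)*10)*(-2869 + 1540) = (2635 + ((⅐ + √3/14)*9)*10)*(-2869 + 1540) = (2635 + (9/7 + 9*√3/14)*10)*(-1329) = (2635 + (90/7 + 45*√3/7))*(-1329) = (18535/7 + 45*√3/7)*(-1329) = -24633015/7 - 59805*√3/7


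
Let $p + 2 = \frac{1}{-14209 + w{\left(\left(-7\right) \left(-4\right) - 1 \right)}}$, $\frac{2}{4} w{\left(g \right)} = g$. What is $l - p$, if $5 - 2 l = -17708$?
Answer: $\frac{250784137}{28310} \approx 8858.5$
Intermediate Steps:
$l = \frac{17713}{2}$ ($l = \frac{5}{2} - -8854 = \frac{5}{2} + 8854 = \frac{17713}{2} \approx 8856.5$)
$w{\left(g \right)} = 2 g$
$p = - \frac{28311}{14155}$ ($p = -2 + \frac{1}{-14209 + 2 \left(\left(-7\right) \left(-4\right) - 1\right)} = -2 + \frac{1}{-14209 + 2 \left(28 - 1\right)} = -2 + \frac{1}{-14209 + 2 \cdot 27} = -2 + \frac{1}{-14209 + 54} = -2 + \frac{1}{-14155} = -2 - \frac{1}{14155} = - \frac{28311}{14155} \approx -2.0001$)
$l - p = \frac{17713}{2} - - \frac{28311}{14155} = \frac{17713}{2} + \frac{28311}{14155} = \frac{250784137}{28310}$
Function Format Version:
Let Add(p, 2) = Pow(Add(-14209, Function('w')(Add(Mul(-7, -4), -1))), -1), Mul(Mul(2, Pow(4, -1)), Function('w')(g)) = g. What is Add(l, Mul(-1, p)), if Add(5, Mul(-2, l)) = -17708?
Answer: Rational(250784137, 28310) ≈ 8858.5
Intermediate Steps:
l = Rational(17713, 2) (l = Add(Rational(5, 2), Mul(Rational(-1, 2), -17708)) = Add(Rational(5, 2), 8854) = Rational(17713, 2) ≈ 8856.5)
Function('w')(g) = Mul(2, g)
p = Rational(-28311, 14155) (p = Add(-2, Pow(Add(-14209, Mul(2, Add(Mul(-7, -4), -1))), -1)) = Add(-2, Pow(Add(-14209, Mul(2, Add(28, -1))), -1)) = Add(-2, Pow(Add(-14209, Mul(2, 27)), -1)) = Add(-2, Pow(Add(-14209, 54), -1)) = Add(-2, Pow(-14155, -1)) = Add(-2, Rational(-1, 14155)) = Rational(-28311, 14155) ≈ -2.0001)
Add(l, Mul(-1, p)) = Add(Rational(17713, 2), Mul(-1, Rational(-28311, 14155))) = Add(Rational(17713, 2), Rational(28311, 14155)) = Rational(250784137, 28310)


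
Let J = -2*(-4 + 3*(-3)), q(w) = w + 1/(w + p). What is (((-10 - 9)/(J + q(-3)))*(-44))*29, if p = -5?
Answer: 193952/183 ≈ 1059.8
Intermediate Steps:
q(w) = w + 1/(-5 + w) (q(w) = w + 1/(w - 5) = w + 1/(-5 + w))
J = 26 (J = -2*(-4 - 9) = -2*(-13) = 26)
(((-10 - 9)/(J + q(-3)))*(-44))*29 = (((-10 - 9)/(26 + (1 + (-3)² - 5*(-3))/(-5 - 3)))*(-44))*29 = (-19/(26 + (1 + 9 + 15)/(-8))*(-44))*29 = (-19/(26 - ⅛*25)*(-44))*29 = (-19/(26 - 25/8)*(-44))*29 = (-19/183/8*(-44))*29 = (-19*8/183*(-44))*29 = -152/183*(-44)*29 = (6688/183)*29 = 193952/183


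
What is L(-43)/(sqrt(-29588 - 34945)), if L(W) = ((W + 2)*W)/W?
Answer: 41*I*sqrt(1317)/9219 ≈ 0.1614*I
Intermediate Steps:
L(W) = 2 + W (L(W) = ((2 + W)*W)/W = (W*(2 + W))/W = 2 + W)
L(-43)/(sqrt(-29588 - 34945)) = (2 - 43)/(sqrt(-29588 - 34945)) = -41*(-I*sqrt(1317)/9219) = -(-41)*I*sqrt(1317)/9219 = 41*I*sqrt(1317)/9219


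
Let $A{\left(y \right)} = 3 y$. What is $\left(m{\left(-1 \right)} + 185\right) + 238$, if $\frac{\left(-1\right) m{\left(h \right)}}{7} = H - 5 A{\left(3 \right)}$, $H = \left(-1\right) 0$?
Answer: $738$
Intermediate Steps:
$H = 0$
$m{\left(h \right)} = 315$ ($m{\left(h \right)} = - 7 \left(0 - 5 \cdot 3 \cdot 3\right) = - 7 \left(0 - 45\right) = \left(-7\right) \left(-45\right) = 315$)
$\left(m{\left(-1 \right)} + 185\right) + 238 = \left(315 + 185\right) + 238 = 500 + 238 = 738$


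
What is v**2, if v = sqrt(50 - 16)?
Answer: 34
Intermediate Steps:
v = sqrt(34) ≈ 5.8309
v**2 = (sqrt(34))**2 = 34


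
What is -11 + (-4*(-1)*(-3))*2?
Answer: -35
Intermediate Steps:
-11 + (-4*(-1)*(-3))*2 = -11 + (4*(-3))*2 = -11 - 12*2 = -11 - 24 = -35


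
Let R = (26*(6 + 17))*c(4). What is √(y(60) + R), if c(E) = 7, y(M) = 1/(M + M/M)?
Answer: √15576167/61 ≈ 64.699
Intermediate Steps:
y(M) = 1/(1 + M) (y(M) = 1/(M + 1) = 1/(1 + M))
R = 4186 (R = (26*(6 + 17))*7 = (26*23)*7 = 598*7 = 4186)
√(y(60) + R) = √(1/(1 + 60) + 4186) = √(1/61 + 4186) = √(255347/61) = √15576167/61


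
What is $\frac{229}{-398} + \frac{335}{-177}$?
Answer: $- \frac{173863}{70446} \approx -2.468$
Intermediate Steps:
$\frac{229}{-398} + \frac{335}{-177} = 229 \left(- \frac{1}{398}\right) + 335 \left(- \frac{1}{177}\right) = - \frac{229}{398} - \frac{335}{177} = - \frac{173863}{70446}$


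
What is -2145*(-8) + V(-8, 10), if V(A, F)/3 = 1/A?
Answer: 137277/8 ≈ 17160.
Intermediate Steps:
V(A, F) = 3/A
-2145*(-8) + V(-8, 10) = -2145*(-8) + 3/(-8) = -143*(-120) + 3*(-1/8) = 17160 - 3/8 = 137277/8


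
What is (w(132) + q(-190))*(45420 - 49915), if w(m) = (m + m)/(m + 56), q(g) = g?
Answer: 39843680/47 ≈ 8.4774e+5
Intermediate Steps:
w(m) = 2*m/(56 + m) (w(m) = (2*m)/(56 + m) = 2*m/(56 + m))
(w(132) + q(-190))*(45420 - 49915) = (2*132/(56 + 132) - 190)*(45420 - 49915) = (2*132/188 - 190)*(-4495) = (2*132*(1/188) - 190)*(-4495) = (66/47 - 190)*(-4495) = -8864/47*(-4495) = 39843680/47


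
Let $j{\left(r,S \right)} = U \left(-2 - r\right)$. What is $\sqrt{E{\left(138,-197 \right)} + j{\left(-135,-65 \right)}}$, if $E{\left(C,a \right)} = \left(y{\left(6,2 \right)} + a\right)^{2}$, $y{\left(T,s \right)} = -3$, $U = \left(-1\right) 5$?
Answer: $\sqrt{39335} \approx 198.33$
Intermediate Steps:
$U = -5$
$j{\left(r,S \right)} = 10 + 5 r$ ($j{\left(r,S \right)} = - 5 \left(-2 - r\right) = 10 + 5 r$)
$E{\left(C,a \right)} = \left(-3 + a\right)^{2}$
$\sqrt{E{\left(138,-197 \right)} + j{\left(-135,-65 \right)}} = \sqrt{\left(-3 - 197\right)^{2} + \left(10 + 5 \left(-135\right)\right)} = \sqrt{\left(-200\right)^{2} + \left(10 - 675\right)} = \sqrt{40000 - 665} = \sqrt{39335}$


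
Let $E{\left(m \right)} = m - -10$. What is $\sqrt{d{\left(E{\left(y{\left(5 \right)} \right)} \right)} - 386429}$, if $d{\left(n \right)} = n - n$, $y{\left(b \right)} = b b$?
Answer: $i \sqrt{386429} \approx 621.63 i$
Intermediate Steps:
$y{\left(b \right)} = b^{2}$
$E{\left(m \right)} = 10 + m$ ($E{\left(m \right)} = m + 10 = 10 + m$)
$d{\left(n \right)} = 0$
$\sqrt{d{\left(E{\left(y{\left(5 \right)} \right)} \right)} - 386429} = \sqrt{0 - 386429} = \sqrt{-386429} = i \sqrt{386429}$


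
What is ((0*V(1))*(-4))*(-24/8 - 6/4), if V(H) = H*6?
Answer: 0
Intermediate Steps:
V(H) = 6*H
((0*V(1))*(-4))*(-24/8 - 6/4) = ((0*(6*1))*(-4))*(-24/8 - 6/4) = ((0*6)*(-4))*(-24*1/8 - 6*1/4) = (0*(-4))*(-3 - 3/2) = 0*(-9/2) = 0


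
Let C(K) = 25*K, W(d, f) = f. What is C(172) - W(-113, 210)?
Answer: 4090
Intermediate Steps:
C(172) - W(-113, 210) = 25*172 - 1*210 = 4300 - 210 = 4090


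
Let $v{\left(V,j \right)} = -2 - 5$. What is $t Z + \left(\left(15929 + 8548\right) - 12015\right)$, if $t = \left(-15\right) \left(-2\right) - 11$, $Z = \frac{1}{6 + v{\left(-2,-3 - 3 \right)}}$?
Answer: $12443$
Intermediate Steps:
$v{\left(V,j \right)} = -7$ ($v{\left(V,j \right)} = -2 - 5 = -7$)
$Z = -1$ ($Z = \frac{1}{6 - 7} = \frac{1}{-1} = -1$)
$t = 19$ ($t = 30 - 11 = 19$)
$t Z + \left(\left(15929 + 8548\right) - 12015\right) = 19 \left(-1\right) + \left(\left(15929 + 8548\right) - 12015\right) = -19 + \left(24477 - 12015\right) = -19 + 12462 = 12443$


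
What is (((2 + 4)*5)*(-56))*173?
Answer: -290640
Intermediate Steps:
(((2 + 4)*5)*(-56))*173 = ((6*5)*(-56))*173 = (30*(-56))*173 = -1680*173 = -290640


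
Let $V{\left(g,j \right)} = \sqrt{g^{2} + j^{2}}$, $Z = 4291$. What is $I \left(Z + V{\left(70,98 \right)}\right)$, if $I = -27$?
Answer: $-115857 - 378 \sqrt{74} \approx -1.1911 \cdot 10^{5}$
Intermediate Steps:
$I \left(Z + V{\left(70,98 \right)}\right) = - 27 \left(4291 + \sqrt{70^{2} + 98^{2}}\right) = - 27 \left(4291 + \sqrt{4900 + 9604}\right) = - 27 \left(4291 + \sqrt{14504}\right) = - 27 \left(4291 + 14 \sqrt{74}\right) = -115857 - 378 \sqrt{74}$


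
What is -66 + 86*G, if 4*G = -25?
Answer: -1207/2 ≈ -603.50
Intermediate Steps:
G = -25/4 (G = (¼)*(-25) = -25/4 ≈ -6.2500)
-66 + 86*G = -66 + 86*(-25/4) = -66 - 1075/2 = -1207/2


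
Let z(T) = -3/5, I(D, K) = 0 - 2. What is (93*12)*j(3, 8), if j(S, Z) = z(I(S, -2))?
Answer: -3348/5 ≈ -669.60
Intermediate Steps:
I(D, K) = -2
z(T) = -⅗ (z(T) = -3*⅕ = -⅗)
j(S, Z) = -⅗
(93*12)*j(3, 8) = (93*12)*(-⅗) = 1116*(-⅗) = -3348/5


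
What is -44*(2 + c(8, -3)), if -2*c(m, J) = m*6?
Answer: 968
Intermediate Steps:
c(m, J) = -3*m (c(m, J) = -m*6/2 = -3*m)
-44*(2 + c(8, -3)) = -44*(2 - 3*8) = -44*(2 - 24) = -44*(-22) = 968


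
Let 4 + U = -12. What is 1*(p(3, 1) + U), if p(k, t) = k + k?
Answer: -10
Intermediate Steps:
U = -16 (U = -4 - 12 = -16)
p(k, t) = 2*k
1*(p(3, 1) + U) = 1*(2*3 - 16) = 1*(6 - 16) = 1*(-10) = -10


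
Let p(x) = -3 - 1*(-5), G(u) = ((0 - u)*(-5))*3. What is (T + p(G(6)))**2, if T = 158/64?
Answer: 20449/1024 ≈ 19.970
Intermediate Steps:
G(u) = 15*u (G(u) = (-u*(-5))*3 = (5*u)*3 = 15*u)
T = 79/32 (T = 158*(1/64) = 79/32 ≈ 2.4688)
p(x) = 2 (p(x) = -3 + 5 = 2)
(T + p(G(6)))**2 = (79/32 + 2)**2 = (143/32)**2 = 20449/1024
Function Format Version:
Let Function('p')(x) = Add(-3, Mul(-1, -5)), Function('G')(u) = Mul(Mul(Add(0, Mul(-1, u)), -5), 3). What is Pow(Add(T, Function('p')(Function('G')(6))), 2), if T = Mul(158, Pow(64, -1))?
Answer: Rational(20449, 1024) ≈ 19.970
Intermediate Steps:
Function('G')(u) = Mul(15, u) (Function('G')(u) = Mul(Mul(Mul(-1, u), -5), 3) = Mul(Mul(5, u), 3) = Mul(15, u))
T = Rational(79, 32) (T = Mul(158, Rational(1, 64)) = Rational(79, 32) ≈ 2.4688)
Function('p')(x) = 2 (Function('p')(x) = Add(-3, 5) = 2)
Pow(Add(T, Function('p')(Function('G')(6))), 2) = Pow(Add(Rational(79, 32), 2), 2) = Pow(Rational(143, 32), 2) = Rational(20449, 1024)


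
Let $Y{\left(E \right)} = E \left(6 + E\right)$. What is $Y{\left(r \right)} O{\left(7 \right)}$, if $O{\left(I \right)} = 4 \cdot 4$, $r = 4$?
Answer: $640$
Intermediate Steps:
$O{\left(I \right)} = 16$
$Y{\left(r \right)} O{\left(7 \right)} = 4 \left(6 + 4\right) 16 = 4 \cdot 10 \cdot 16 = 40 \cdot 16 = 640$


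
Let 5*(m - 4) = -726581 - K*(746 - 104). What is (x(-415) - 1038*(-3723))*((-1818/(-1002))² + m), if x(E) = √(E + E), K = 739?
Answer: -129437473034803284/139445 - 33494202066*I*√830/139445 ≈ -9.2823e+11 - 6.92e+6*I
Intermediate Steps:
x(E) = √2*√E (x(E) = √(2*E) = √2*√E)
m = -1200999/5 (m = 4 + (-726581 - 739*(746 - 104))/5 = 4 + (-726581 - 739*642)/5 = 4 + (-726581 - 1*474438)/5 = 4 + (-726581 - 474438)/5 = 4 + (⅕)*(-1201019) = 4 - 1201019/5 = -1200999/5 ≈ -2.4020e+5)
(x(-415) - 1038*(-3723))*((-1818/(-1002))² + m) = (√2*√(-415) - 1038*(-3723))*((-1818/(-1002))² - 1200999/5) = (√2*(I*√415) + 3864474)*((-1818*(-1/1002))² - 1200999/5) = (I*√830 + 3864474)*((303/167)² - 1200999/5) = (3864474 + I*√830)*(91809/27889 - 1200999/5) = (3864474 + I*√830)*(-33494202066/139445) = -129437473034803284/139445 - 33494202066*I*√830/139445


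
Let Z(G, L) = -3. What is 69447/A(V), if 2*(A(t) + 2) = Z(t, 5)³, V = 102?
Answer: -138894/31 ≈ -4480.5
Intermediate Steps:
A(t) = -31/2 (A(t) = -2 + (½)*(-3)³ = -2 + (½)*(-27) = -2 - 27/2 = -31/2)
69447/A(V) = 69447/(-31/2) = 69447*(-2/31) = -138894/31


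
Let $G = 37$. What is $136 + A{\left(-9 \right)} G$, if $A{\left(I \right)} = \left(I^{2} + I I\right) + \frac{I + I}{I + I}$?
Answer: $6167$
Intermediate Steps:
$A{\left(I \right)} = 1 + 2 I^{2}$ ($A{\left(I \right)} = \left(I^{2} + I^{2}\right) + \frac{2 I}{2 I} = 2 I^{2} + 2 I \frac{1}{2 I} = 2 I^{2} + 1 = 1 + 2 I^{2}$)
$136 + A{\left(-9 \right)} G = 136 + \left(1 + 2 \left(-9\right)^{2}\right) 37 = 136 + \left(1 + 2 \cdot 81\right) 37 = 136 + \left(1 + 162\right) 37 = 136 + 163 \cdot 37 = 136 + 6031 = 6167$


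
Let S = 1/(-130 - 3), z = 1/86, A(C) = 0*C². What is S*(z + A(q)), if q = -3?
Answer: -1/11438 ≈ -8.7428e-5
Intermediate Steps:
A(C) = 0
z = 1/86 ≈ 0.011628
S = -1/133 (S = 1/(-133) = -1/133 ≈ -0.0075188)
S*(z + A(q)) = -(1/86 + 0)/133 = -1/133*1/86 = -1/11438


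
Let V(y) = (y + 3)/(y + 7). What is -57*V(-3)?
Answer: 0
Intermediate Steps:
V(y) = (3 + y)/(7 + y)
-57*V(-3) = -57*(3 - 3)/(7 - 3) = -57*0/4 = -57*0 = 0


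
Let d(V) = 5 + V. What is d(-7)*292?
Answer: -584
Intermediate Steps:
d(-7)*292 = (5 - 7)*292 = -2*292 = -584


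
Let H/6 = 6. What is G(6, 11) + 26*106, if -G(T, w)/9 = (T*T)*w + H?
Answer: -1132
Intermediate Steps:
H = 36 (H = 6*6 = 36)
G(T, w) = -324 - 9*w*T² (G(T, w) = -9*((T*T)*w + 36) = -9*(T²*w + 36) = -9*(w*T² + 36) = -9*(36 + w*T²) = -324 - 9*w*T²)
G(6, 11) + 26*106 = (-324 - 9*11*6²) + 26*106 = (-324 - 9*11*36) + 2756 = (-324 - 3564) + 2756 = -3888 + 2756 = -1132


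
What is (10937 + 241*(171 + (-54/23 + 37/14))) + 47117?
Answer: 31986225/322 ≈ 99336.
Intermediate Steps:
(10937 + 241*(171 + (-54/23 + 37/14))) + 47117 = (10937 + 241*(171 + 95/322)) + 47117 = (10937 + 241*(55157/322)) + 47117 = (10937 + 13292837/322) + 47117 = 16814551/322 + 47117 = 31986225/322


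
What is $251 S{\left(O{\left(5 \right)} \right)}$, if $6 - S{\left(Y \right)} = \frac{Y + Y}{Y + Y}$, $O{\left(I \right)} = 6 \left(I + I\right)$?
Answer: $1255$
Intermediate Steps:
$O{\left(I \right)} = 12 I$ ($O{\left(I \right)} = 6 \cdot 2 I = 12 I$)
$S{\left(Y \right)} = 5$ ($S{\left(Y \right)} = 6 - \frac{Y + Y}{Y + Y} = 6 - \frac{2 Y}{2 Y} = 6 - 2 Y \frac{1}{2 Y} = 6 - 1 = 5$)
$251 S{\left(O{\left(5 \right)} \right)} = 251 \cdot 5 = 1255$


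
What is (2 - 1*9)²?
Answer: 49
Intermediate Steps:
(2 - 1*9)² = (2 - 9)² = (-7)² = 49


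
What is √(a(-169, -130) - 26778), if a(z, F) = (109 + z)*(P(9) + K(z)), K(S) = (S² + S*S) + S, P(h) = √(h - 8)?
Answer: I*√3444018 ≈ 1855.8*I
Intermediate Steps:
P(h) = √(-8 + h)
K(S) = S + 2*S² (K(S) = (S² + S²) + S = 2*S² + S = S + 2*S²)
a(z, F) = (1 + z*(1 + 2*z))*(109 + z) (a(z, F) = (109 + z)*(√(-8 + 9) + z*(1 + 2*z)) = (109 + z)*(√1 + z*(1 + 2*z)) = (109 + z)*(1 + z*(1 + 2*z)) = (1 + z*(1 + 2*z))*(109 + z))
√(a(-169, -130) - 26778) = √((109 + 2*(-169)³ + 110*(-169) + 219*(-169)²) - 26778) = √((109 + 2*(-4826809) - 18590 + 219*28561) - 26778) = √((109 - 9653618 - 18590 + 6254859) - 26778) = √(-3417240 - 26778) = √(-3444018) = I*√3444018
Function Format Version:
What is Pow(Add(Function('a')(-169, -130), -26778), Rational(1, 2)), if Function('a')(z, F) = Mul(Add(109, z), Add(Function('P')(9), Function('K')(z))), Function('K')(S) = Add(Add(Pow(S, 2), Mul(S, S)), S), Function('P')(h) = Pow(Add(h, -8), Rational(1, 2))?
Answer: Mul(I, Pow(3444018, Rational(1, 2))) ≈ Mul(1855.8, I)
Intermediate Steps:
Function('P')(h) = Pow(Add(-8, h), Rational(1, 2))
Function('K')(S) = Add(S, Mul(2, Pow(S, 2))) (Function('K')(S) = Add(Add(Pow(S, 2), Pow(S, 2)), S) = Add(Mul(2, Pow(S, 2)), S) = Add(S, Mul(2, Pow(S, 2))))
Function('a')(z, F) = Mul(Add(1, Mul(z, Add(1, Mul(2, z)))), Add(109, z)) (Function('a')(z, F) = Mul(Add(109, z), Add(Pow(Add(-8, 9), Rational(1, 2)), Mul(z, Add(1, Mul(2, z))))) = Mul(Add(109, z), Add(Pow(1, Rational(1, 2)), Mul(z, Add(1, Mul(2, z))))) = Mul(Add(109, z), Add(1, Mul(z, Add(1, Mul(2, z))))) = Mul(Add(1, Mul(z, Add(1, Mul(2, z)))), Add(109, z)))
Pow(Add(Function('a')(-169, -130), -26778), Rational(1, 2)) = Pow(Add(Add(109, Mul(2, Pow(-169, 3)), Mul(110, -169), Mul(219, Pow(-169, 2))), -26778), Rational(1, 2)) = Pow(Add(Add(109, Mul(2, -4826809), -18590, Mul(219, 28561)), -26778), Rational(1, 2)) = Pow(Add(Add(109, -9653618, -18590, 6254859), -26778), Rational(1, 2)) = Pow(Add(-3417240, -26778), Rational(1, 2)) = Pow(-3444018, Rational(1, 2)) = Mul(I, Pow(3444018, Rational(1, 2)))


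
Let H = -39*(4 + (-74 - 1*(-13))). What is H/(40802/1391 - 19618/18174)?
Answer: 2161442907/27471035 ≈ 78.681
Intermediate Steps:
H = 2223 (H = -39*(4 + (-74 + 13)) = -39*(4 - 61) = -39*(-57) = 2223)
H/(40802/1391 - 19618/18174) = 2223/(40802/1391 - 19618/18174) = 2223/(40802*(1/1391) - 19618*1/18174) = 2223/(40802/1391 - 9809/9087) = 2223/(27471035/972309) = 2223*(972309/27471035) = 2161442907/27471035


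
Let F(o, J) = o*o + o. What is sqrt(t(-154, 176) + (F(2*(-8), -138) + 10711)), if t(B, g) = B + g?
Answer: sqrt(10973) ≈ 104.75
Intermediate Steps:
F(o, J) = o + o**2 (F(o, J) = o**2 + o = o + o**2)
sqrt(t(-154, 176) + (F(2*(-8), -138) + 10711)) = sqrt((-154 + 176) + ((2*(-8))*(1 + 2*(-8)) + 10711)) = sqrt(22 + (-16*(1 - 16) + 10711)) = sqrt(22 + (-16*(-15) + 10711)) = sqrt(22 + (240 + 10711)) = sqrt(22 + 10951) = sqrt(10973)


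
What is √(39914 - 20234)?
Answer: 4*√1230 ≈ 140.29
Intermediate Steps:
√(39914 - 20234) = √19680 = 4*√1230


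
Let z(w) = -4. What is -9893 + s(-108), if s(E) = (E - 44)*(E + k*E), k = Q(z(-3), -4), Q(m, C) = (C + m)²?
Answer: 1057147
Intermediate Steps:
k = 64 (k = (-4 - 4)² = (-8)² = 64)
s(E) = 65*E*(-44 + E) (s(E) = (E - 44)*(E + 64*E) = (-44 + E)*(65*E) = 65*E*(-44 + E))
-9893 + s(-108) = -9893 + 65*(-108)*(-44 - 108) = -9893 + 65*(-108)*(-152) = -9893 + 1067040 = 1057147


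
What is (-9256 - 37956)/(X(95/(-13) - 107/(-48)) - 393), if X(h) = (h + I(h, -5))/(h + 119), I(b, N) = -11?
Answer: 839039861/6986806 ≈ 120.09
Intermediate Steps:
X(h) = (-11 + h)/(119 + h) (X(h) = (h - 11)/(h + 119) = (-11 + h)/(119 + h))
(-9256 - 37956)/(X(95/(-13) - 107/(-48)) - 393) = (-9256 - 37956)/((-11 + (95/(-13) - 107/(-48)))/(119 + (95/(-13) - 107/(-48))) - 393) = -47212/((-11 + (95*(-1/13) - 107*(-1/48)))/(119 + (95*(-1/13) - 107*(-1/48))) - 393) = -47212/((-11 + (-95/13 + 107/48))/(119 + (-95/13 + 107/48)) - 393) = -47212/((-11 - 3169/624)/(119 - 3169/624) - 393) = -47212/(-10033/624/(71087/624) - 393) = -47212/((624/71087)*(-10033/624) - 393) = -47212/(-10033/71087 - 393) = -47212/(-27947224/71087) = -47212*(-71087/27947224) = 839039861/6986806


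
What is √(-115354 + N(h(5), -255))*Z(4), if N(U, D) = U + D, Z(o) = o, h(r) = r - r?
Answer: 4*I*√115609 ≈ 1360.1*I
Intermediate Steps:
h(r) = 0
N(U, D) = D + U
√(-115354 + N(h(5), -255))*Z(4) = √(-115354 + (-255 + 0))*4 = √(-115354 - 255)*4 = √(-115609)*4 = (I*√115609)*4 = 4*I*√115609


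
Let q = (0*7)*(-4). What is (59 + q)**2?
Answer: 3481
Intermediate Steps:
q = 0 (q = 0*(-4) = 0)
(59 + q)**2 = (59 + 0)**2 = 59**2 = 3481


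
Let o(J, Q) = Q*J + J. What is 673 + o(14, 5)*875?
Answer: 74173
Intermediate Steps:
o(J, Q) = J + J*Q (o(J, Q) = J*Q + J = J + J*Q)
673 + o(14, 5)*875 = 673 + (14*(1 + 5))*875 = 673 + (14*6)*875 = 673 + 84*875 = 673 + 73500 = 74173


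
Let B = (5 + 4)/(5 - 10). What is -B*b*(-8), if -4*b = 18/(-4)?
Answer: -81/5 ≈ -16.200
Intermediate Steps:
b = 9/8 (b = -9/(2*(-4)) = -9*(-1)/(2*4) = -¼*(-9/2) = 9/8 ≈ 1.1250)
B = -9/5 (B = 9/(-5) = 9*(-⅕) = -9/5 ≈ -1.8000)
-B*b*(-8) = -(-9/5*9/8)*(-8) = -(-81)*(-8)/40 = -1*81/5 = -81/5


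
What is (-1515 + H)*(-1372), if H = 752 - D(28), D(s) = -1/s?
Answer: 1046787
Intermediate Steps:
H = 21057/28 (H = 752 - (-1)/28 = 752 - 1*(-1/28) = 752 + 1/28 = 21057/28 ≈ 752.04)
(-1515 + H)*(-1372) = (-1515 + 21057/28)*(-1372) = -21363/28*(-1372) = 1046787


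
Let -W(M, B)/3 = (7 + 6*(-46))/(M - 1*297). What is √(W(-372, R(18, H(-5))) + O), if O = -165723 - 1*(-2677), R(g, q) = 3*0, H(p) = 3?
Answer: I*√8108174521/223 ≈ 403.79*I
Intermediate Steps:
R(g, q) = 0
W(M, B) = 807/(-297 + M) (W(M, B) = -3*(7 + 6*(-46))/(M - 1*297) = -3*(7 - 276)/(M - 297) = -(-807)/(-297 + M) = 807/(-297 + M))
O = -163046 (O = -165723 + 2677 = -163046)
√(W(-372, R(18, H(-5))) + O) = √(807/(-297 - 372) - 163046) = √(807/(-669) - 163046) = √(807*(-1/669) - 163046) = √(-269/223 - 163046) = √(-36359527/223) = I*√8108174521/223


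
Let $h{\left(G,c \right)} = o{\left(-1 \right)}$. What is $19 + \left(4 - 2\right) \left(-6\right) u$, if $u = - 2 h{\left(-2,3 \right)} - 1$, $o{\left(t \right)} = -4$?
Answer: $-65$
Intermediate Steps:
$h{\left(G,c \right)} = -4$
$u = 7$ ($u = \left(-2\right) \left(-4\right) - 1 = 8 - 1 = 7$)
$19 + \left(4 - 2\right) \left(-6\right) u = 19 + \left(4 - 2\right) \left(-6\right) 7 = 19 + 2 \left(-6\right) 7 = 19 - 84 = -65$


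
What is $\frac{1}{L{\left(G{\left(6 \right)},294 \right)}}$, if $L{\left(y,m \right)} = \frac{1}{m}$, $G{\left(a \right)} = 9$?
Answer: $294$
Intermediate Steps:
$\frac{1}{L{\left(G{\left(6 \right)},294 \right)}} = \frac{1}{\frac{1}{294}} = 294$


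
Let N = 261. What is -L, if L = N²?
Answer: -68121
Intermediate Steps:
L = 68121 (L = 261² = 68121)
-L = -1*68121 = -68121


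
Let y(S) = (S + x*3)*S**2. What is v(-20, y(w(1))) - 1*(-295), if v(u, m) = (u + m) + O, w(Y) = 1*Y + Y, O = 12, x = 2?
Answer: 319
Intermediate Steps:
w(Y) = 2*Y (w(Y) = Y + Y = 2*Y)
y(S) = S**2*(6 + S) (y(S) = (S + 2*3)*S**2 = (S + 6)*S**2 = (6 + S)*S**2 = S**2*(6 + S))
v(u, m) = 12 + m + u (v(u, m) = (u + m) + 12 = (m + u) + 12 = 12 + m + u)
v(-20, y(w(1))) - 1*(-295) = (12 + (2*1)**2*(6 + 2*1) - 20) - 1*(-295) = (12 + 2**2*(6 + 2) - 20) + 295 = (12 + 4*8 - 20) + 295 = (12 + 32 - 20) + 295 = 24 + 295 = 319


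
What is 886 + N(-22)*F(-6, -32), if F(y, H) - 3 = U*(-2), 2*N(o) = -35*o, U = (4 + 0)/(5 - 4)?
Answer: -1039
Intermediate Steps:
U = 4 (U = 4/1 = 4*1 = 4)
N(o) = -35*o/2 (N(o) = (-35*o)/2 = -35*o/2)
F(y, H) = -5 (F(y, H) = 3 + 4*(-2) = 3 - 8 = -5)
886 + N(-22)*F(-6, -32) = 886 - 35/2*(-22)*(-5) = 886 + 385*(-5) = 886 - 1925 = -1039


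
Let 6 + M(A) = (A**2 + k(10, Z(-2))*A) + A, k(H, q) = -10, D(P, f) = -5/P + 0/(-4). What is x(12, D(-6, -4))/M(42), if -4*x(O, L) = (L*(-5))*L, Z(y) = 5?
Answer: 25/39744 ≈ 0.00062903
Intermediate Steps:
D(P, f) = -5/P (D(P, f) = -5/P + 0*(-1/4) = -5/P + 0 = -5/P)
x(O, L) = 5*L**2/4 (x(O, L) = -L*(-5)*L/4 = -(-5*L)*L/4 = -(-5)*L**2/4 = 5*L**2/4)
M(A) = -6 + A**2 - 9*A (M(A) = -6 + ((A**2 - 10*A) + A) = -6 + (A**2 - 9*A) = -6 + A**2 - 9*A)
x(12, D(-6, -4))/M(42) = (5*(-5/(-6))**2/4)/(-6 + 42**2 - 9*42) = (5*(-5*(-1/6))**2/4)/(-6 + 1764 - 378) = (5*(5/6)**2/4)/1380 = ((5/4)*(25/36))*(1/1380) = (125/144)*(1/1380) = 25/39744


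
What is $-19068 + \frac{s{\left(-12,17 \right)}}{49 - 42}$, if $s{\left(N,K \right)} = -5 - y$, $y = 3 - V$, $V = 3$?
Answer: $- \frac{133481}{7} \approx -19069.0$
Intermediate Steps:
$y = 0$ ($y = 3 - 3 = 0$)
$s{\left(N,K \right)} = -5$ ($s{\left(N,K \right)} = -5 - 0 = -5 + 0 = -5$)
$-19068 + \frac{s{\left(-12,17 \right)}}{49 - 42} = -19068 + \frac{1}{49 - 42} \left(-5\right) = -19068 + \frac{1}{7} \left(-5\right) = -19068 - \frac{5}{7} = - \frac{133481}{7}$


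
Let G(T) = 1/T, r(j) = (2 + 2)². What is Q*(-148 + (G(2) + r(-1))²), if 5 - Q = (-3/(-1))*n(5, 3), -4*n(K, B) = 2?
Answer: 6461/8 ≈ 807.63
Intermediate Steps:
n(K, B) = -½ (n(K, B) = -¼*2 = -½)
r(j) = 16 (r(j) = 4² = 16)
Q = 13/2 (Q = 5 - -3/(-1)*(-1)/2 = 5 - (-1*(-3))*(-1)/2 = 5 - 3*(-1)/2 = 5 - 1*(-3/2) = 5 + 3/2 = 13/2 ≈ 6.5000)
Q*(-148 + (G(2) + r(-1))²) = 13*(-148 + (1/2 + 16)²)/2 = 13*(-148 + (½ + 16)²)/2 = 13*(-148 + (33/2)²)/2 = 13*(-148 + 1089/4)/2 = (13/2)*(497/4) = 6461/8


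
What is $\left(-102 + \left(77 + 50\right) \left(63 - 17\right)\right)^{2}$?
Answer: $32947600$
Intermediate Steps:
$\left(-102 + \left(77 + 50\right) \left(63 - 17\right)\right)^{2} = \left(-102 + 127 \cdot 46\right)^{2} = \left(-102 + 5842\right)^{2} = 5740^{2} = 32947600$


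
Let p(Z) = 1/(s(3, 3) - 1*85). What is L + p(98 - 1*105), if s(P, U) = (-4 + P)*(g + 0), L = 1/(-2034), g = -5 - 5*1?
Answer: -703/50850 ≈ -0.013825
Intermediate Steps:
g = -10 (g = -5 - 5 = -10)
L = -1/2034 ≈ -0.00049164
s(P, U) = 40 - 10*P (s(P, U) = (-4 + P)*(-10 + 0) = (-4 + P)*(-10) = 40 - 10*P)
p(Z) = -1/75 (p(Z) = 1/((40 - 10*3) - 1*85) = 1/((40 - 30) - 85) = 1/(10 - 85) = 1/(-75) = -1/75)
L + p(98 - 1*105) = -1/2034 - 1/75 = -703/50850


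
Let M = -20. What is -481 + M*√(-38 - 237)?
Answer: -481 - 100*I*√11 ≈ -481.0 - 331.66*I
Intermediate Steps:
-481 + M*√(-38 - 237) = -481 - 20*√(-38 - 237) = -481 - 100*I*√11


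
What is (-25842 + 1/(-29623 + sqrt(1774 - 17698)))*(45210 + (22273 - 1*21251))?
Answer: -1048418708689151768/877538053 - 92464*I*sqrt(3981)/877538053 ≈ -1.1947e+9 - 0.0066482*I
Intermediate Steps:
(-25842 + 1/(-29623 + sqrt(1774 - 17698)))*(45210 + (22273 - 1*21251)) = (-25842 + 1/(-29623 + sqrt(-15924)))*(45210 + (22273 - 21251)) = (-25842 + 1/(-29623 + 2*I*sqrt(3981)))*(45210 + 1022) = (-25842 + 1/(-29623 + 2*I*sqrt(3981)))*46232 = -1194727344 + 46232/(-29623 + 2*I*sqrt(3981))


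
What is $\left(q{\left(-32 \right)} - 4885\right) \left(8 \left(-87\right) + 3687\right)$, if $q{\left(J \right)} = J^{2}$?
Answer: $-11548251$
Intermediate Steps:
$\left(q{\left(-32 \right)} - 4885\right) \left(8 \left(-87\right) + 3687\right) = \left(\left(-32\right)^{2} - 4885\right) \left(8 \left(-87\right) + 3687\right) = \left(1024 - 4885\right) \left(-696 + 3687\right) = \left(-3861\right) 2991 = -11548251$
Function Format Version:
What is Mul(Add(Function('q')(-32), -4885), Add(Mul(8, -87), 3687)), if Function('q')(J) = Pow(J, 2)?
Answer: -11548251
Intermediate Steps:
Mul(Add(Function('q')(-32), -4885), Add(Mul(8, -87), 3687)) = Mul(Add(Pow(-32, 2), -4885), Add(Mul(8, -87), 3687)) = Mul(Add(1024, -4885), Add(-696, 3687)) = Mul(-3861, 2991) = -11548251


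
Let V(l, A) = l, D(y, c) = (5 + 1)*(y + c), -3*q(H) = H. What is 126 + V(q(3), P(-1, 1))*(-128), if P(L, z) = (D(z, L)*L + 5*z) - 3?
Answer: 254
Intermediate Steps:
q(H) = -H/3
D(y, c) = 6*c + 6*y (D(y, c) = 6*(c + y) = 6*c + 6*y)
P(L, z) = -3 + 5*z + L*(6*L + 6*z) (P(L, z) = ((6*L + 6*z)*L + 5*z) - 3 = (L*(6*L + 6*z) + 5*z) - 3 = (5*z + L*(6*L + 6*z)) - 3 = -3 + 5*z + L*(6*L + 6*z))
126 + V(q(3), P(-1, 1))*(-128) = 126 - ⅓*3*(-128) = 126 - 1*(-128) = 126 + 128 = 254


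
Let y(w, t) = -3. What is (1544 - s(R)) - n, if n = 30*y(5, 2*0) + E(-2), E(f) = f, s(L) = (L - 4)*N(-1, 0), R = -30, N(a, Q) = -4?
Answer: 1500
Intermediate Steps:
s(L) = 16 - 4*L (s(L) = (L - 4)*(-4) = (-4 + L)*(-4) = 16 - 4*L)
n = -92 (n = 30*(-3) - 2 = -90 - 2 = -92)
(1544 - s(R)) - n = (1544 - (16 - 4*(-30))) - 1*(-92) = (1544 - (16 + 120)) + 92 = (1544 - 1*136) + 92 = (1544 - 136) + 92 = 1408 + 92 = 1500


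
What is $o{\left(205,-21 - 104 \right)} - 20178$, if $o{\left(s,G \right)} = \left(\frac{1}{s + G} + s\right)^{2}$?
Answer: $\frac{139853601}{6400} \approx 21852.0$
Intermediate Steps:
$o{\left(s,G \right)} = \left(s + \frac{1}{G + s}\right)^{2}$ ($o{\left(s,G \right)} = \left(\frac{1}{G + s} + s\right)^{2} = \left(s + \frac{1}{G + s}\right)^{2}$)
$o{\left(205,-21 - 104 \right)} - 20178 = \frac{\left(1 + 205^{2} + \left(-21 - 104\right) 205\right)^{2}}{\left(\left(-21 - 104\right) + 205\right)^{2}} - 20178 = \frac{\left(1 + 42025 - 25625\right)^{2}}{\left(-125 + 205\right)^{2}} - 20178 = \frac{\left(1 + 42025 - 25625\right)^{2}}{6400} - 20178 = \frac{16401^{2}}{6400} - 20178 = \frac{1}{6400} \cdot 268992801 - 20178 = \frac{268992801}{6400} - 20178 = \frac{139853601}{6400}$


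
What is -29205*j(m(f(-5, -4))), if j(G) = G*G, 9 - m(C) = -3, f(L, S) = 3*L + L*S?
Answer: -4205520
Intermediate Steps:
m(C) = 12 (m(C) = 9 - 1*(-3) = 9 + 3 = 12)
j(G) = G**2
-29205*j(m(f(-5, -4))) = -29205*12**2 = -29205*144 = -4205520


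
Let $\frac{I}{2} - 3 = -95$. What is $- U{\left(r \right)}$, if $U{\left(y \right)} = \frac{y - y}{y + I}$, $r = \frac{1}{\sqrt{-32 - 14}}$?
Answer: $0$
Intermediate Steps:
$I = -184$ ($I = 6 + 2 \left(-95\right) = 6 - 190 = -184$)
$r = - \frac{i \sqrt{46}}{46}$ ($r = \frac{1}{\sqrt{-46}} = \frac{1}{i \sqrt{46}} = - \frac{i \sqrt{46}}{46} \approx - 0.14744 i$)
$U{\left(y \right)} = 0$ ($U{\left(y \right)} = \frac{y - y}{y - 184} = \frac{0}{-184 + y} = 0$)
$- U{\left(r \right)} = \left(-1\right) 0 = 0$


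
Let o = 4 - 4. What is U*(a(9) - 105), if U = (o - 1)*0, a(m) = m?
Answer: 0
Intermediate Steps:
o = 0
U = 0 (U = (0 - 1)*0 = -1*0 = 0)
U*(a(9) - 105) = 0*(9 - 105) = 0*(-96) = 0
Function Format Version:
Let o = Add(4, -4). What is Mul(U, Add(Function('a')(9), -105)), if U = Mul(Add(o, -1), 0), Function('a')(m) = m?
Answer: 0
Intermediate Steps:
o = 0
U = 0 (U = Mul(Add(0, -1), 0) = Mul(-1, 0) = 0)
Mul(U, Add(Function('a')(9), -105)) = Mul(0, Add(9, -105)) = Mul(0, -96) = 0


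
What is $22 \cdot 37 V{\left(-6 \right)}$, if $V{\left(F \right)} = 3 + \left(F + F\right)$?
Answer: $-7326$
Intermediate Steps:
$V{\left(F \right)} = 3 + 2 F$
$22 \cdot 37 V{\left(-6 \right)} = 22 \cdot 37 \left(3 + 2 \left(-6\right)\right) = 814 \left(3 - 12\right) = 814 \left(-9\right) = -7326$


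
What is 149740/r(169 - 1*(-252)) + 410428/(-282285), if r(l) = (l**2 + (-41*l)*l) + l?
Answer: -327987036848/222353353935 ≈ -1.4751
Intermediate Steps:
r(l) = l - 40*l**2 (r(l) = (l**2 - 41*l**2) + l = -40*l**2 + l = l - 40*l**2)
149740/r(169 - 1*(-252)) + 410428/(-282285) = 149740/(((169 - 1*(-252))*(1 - 40*(169 - 1*(-252))))) + 410428/(-282285) = 149740/(((169 + 252)*(1 - 40*(169 + 252)))) + 410428*(-1/282285) = 149740/((421*(1 - 40*421))) - 410428/282285 = 149740/((421*(1 - 16840))) - 410428/282285 = 149740/((421*(-16839))) - 410428/282285 = 149740/(-7089219) - 410428/282285 = 149740*(-1/7089219) - 410428/282285 = -149740/7089219 - 410428/282285 = -327987036848/222353353935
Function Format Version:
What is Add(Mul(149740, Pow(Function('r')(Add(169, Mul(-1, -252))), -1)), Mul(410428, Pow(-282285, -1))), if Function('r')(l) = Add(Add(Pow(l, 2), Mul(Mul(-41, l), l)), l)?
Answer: Rational(-327987036848, 222353353935) ≈ -1.4751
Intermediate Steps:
Function('r')(l) = Add(l, Mul(-40, Pow(l, 2))) (Function('r')(l) = Add(Add(Pow(l, 2), Mul(-41, Pow(l, 2))), l) = Add(Mul(-40, Pow(l, 2)), l) = Add(l, Mul(-40, Pow(l, 2))))
Add(Mul(149740, Pow(Function('r')(Add(169, Mul(-1, -252))), -1)), Mul(410428, Pow(-282285, -1))) = Add(Mul(149740, Pow(Mul(Add(169, Mul(-1, -252)), Add(1, Mul(-40, Add(169, Mul(-1, -252))))), -1)), Mul(410428, Pow(-282285, -1))) = Add(Mul(149740, Pow(Mul(Add(169, 252), Add(1, Mul(-40, Add(169, 252)))), -1)), Mul(410428, Rational(-1, 282285))) = Add(Mul(149740, Pow(Mul(421, Add(1, Mul(-40, 421))), -1)), Rational(-410428, 282285)) = Add(Mul(149740, Pow(Mul(421, Add(1, -16840)), -1)), Rational(-410428, 282285)) = Add(Mul(149740, Pow(Mul(421, -16839), -1)), Rational(-410428, 282285)) = Add(Mul(149740, Pow(-7089219, -1)), Rational(-410428, 282285)) = Add(Mul(149740, Rational(-1, 7089219)), Rational(-410428, 282285)) = Add(Rational(-149740, 7089219), Rational(-410428, 282285)) = Rational(-327987036848, 222353353935)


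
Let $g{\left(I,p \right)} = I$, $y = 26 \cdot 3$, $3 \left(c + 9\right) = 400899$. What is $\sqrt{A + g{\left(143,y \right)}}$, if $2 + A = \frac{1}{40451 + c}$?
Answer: $\frac{8 \sqrt{2670373167}}{34815} \approx 11.874$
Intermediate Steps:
$c = 133624$ ($c = -9 + \frac{1}{3} \cdot 400899 = -9 + 133633 = 133624$)
$A = - \frac{348149}{174075}$ ($A = -2 + \frac{1}{40451 + 133624} = -2 + \frac{1}{174075} = - \frac{348149}{174075} \approx -2.0$)
$y = 78$
$\sqrt{A + g{\left(143,y \right)}} = \sqrt{- \frac{348149}{174075} + 143} = \sqrt{\frac{24544576}{174075}} = \frac{8 \sqrt{2670373167}}{34815}$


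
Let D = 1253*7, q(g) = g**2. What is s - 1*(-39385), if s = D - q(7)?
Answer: 48107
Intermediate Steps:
D = 8771
s = 8722 (s = 8771 - 1*7**2 = 8771 - 1*49 = 8771 - 49 = 8722)
s - 1*(-39385) = 8722 - 1*(-39385) = 8722 + 39385 = 48107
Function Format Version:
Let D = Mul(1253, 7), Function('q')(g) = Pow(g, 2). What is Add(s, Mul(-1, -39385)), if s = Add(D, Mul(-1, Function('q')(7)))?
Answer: 48107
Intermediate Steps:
D = 8771
s = 8722 (s = Add(8771, Mul(-1, Pow(7, 2))) = Add(8771, Mul(-1, 49)) = Add(8771, -49) = 8722)
Add(s, Mul(-1, -39385)) = Add(8722, Mul(-1, -39385)) = Add(8722, 39385) = 48107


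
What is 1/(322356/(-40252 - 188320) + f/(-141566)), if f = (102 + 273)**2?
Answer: -8089505938/19444396749 ≈ -0.41603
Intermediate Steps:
f = 140625 (f = 375**2 = 140625)
1/(322356/(-40252 - 188320) + f/(-141566)) = 1/(322356/(-40252 - 188320) + 140625/(-141566)) = 1/(322356/(-228572) + 140625*(-1/141566)) = 1/(322356*(-1/228572) - 140625/141566) = 1/(-80589/57143 - 140625/141566) = 1/(-19444396749/8089505938) = -8089505938/19444396749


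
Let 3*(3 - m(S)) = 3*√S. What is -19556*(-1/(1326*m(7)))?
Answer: 4889/221 + 4889*√7/663 ≈ 41.632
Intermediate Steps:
m(S) = 3 - √S
-19556*(-1/(1326*m(7))) = -19556*(-1/(1326*(3 - √7))) = -19556*1/(34*(-117 + 39*√7)) = -19556/(-3978 + 1326*√7)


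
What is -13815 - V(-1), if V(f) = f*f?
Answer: -13816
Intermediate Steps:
V(f) = f**2
-13815 - V(-1) = -13815 - 1*(-1)**2 = -13815 - 1*1 = -13815 - 1 = -13816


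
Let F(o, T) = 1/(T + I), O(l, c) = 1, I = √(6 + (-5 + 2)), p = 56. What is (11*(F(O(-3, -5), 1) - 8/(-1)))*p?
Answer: 4620 + 308*√3 ≈ 5153.5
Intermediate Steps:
I = √3 (I = √(6 - 3) = √3 ≈ 1.7320)
F(o, T) = 1/(T + √3)
(11*(F(O(-3, -5), 1) - 8/(-1)))*p = (11*(1/(1 + √3) - 8/(-1)))*56 = (11*(1/(1 + √3) - 8*(-1)))*56 = (11*(1/(1 + √3) + 8))*56 = (11*(8 + 1/(1 + √3)))*56 = (88 + 11/(1 + √3))*56 = 4928 + 616/(1 + √3)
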